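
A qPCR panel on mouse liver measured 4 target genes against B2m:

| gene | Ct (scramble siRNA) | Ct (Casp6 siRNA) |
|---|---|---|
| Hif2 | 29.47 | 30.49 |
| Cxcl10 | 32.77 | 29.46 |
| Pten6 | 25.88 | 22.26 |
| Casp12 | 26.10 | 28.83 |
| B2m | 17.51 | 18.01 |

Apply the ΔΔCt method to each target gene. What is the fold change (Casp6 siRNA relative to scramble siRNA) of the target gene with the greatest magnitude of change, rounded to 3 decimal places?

17.388

Hif2: ΔΔCt = (30.49−18.01) − (29.47−17.51) = 12.48 − 11.96 = 0.52; fold change = 2^-0.52 = 0.697
Cxcl10: ΔΔCt = (29.46−18.01) − (32.77−17.51) = 11.45 − 15.26 = -3.81; fold change = 2^3.81 = 14.026
Pten6: ΔΔCt = (22.26−18.01) − (25.88−17.51) = 4.25 − 8.37 = -4.12; fold change = 2^4.12 = 17.388
Casp12: ΔΔCt = (28.83−18.01) − (26.10−17.51) = 10.82 − 8.59 = 2.23; fold change = 2^-2.23 = 0.213
Pten6 has the largest |ΔΔCt| = 4.12.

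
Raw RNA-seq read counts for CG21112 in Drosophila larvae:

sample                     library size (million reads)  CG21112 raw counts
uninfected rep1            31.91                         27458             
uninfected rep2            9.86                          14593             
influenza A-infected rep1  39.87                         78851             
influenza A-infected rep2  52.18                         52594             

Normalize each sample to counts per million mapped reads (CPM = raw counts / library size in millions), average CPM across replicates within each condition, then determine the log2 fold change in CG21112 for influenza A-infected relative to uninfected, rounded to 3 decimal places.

0.351

CPM(uninfected rep1) = 27458 / 31.91 = 860.4826
CPM(uninfected rep2) = 14593 / 9.86 = 1480.0203
CPM(influenza A-infected rep1) = 78851 / 39.87 = 1977.7025
CPM(influenza A-infected rep2) = 52594 / 52.18 = 1007.9341
mean CPM(uninfected) = 1170.2514; mean CPM(influenza A-infected) = 1492.8183
Fold change = 1492.8183 / 1170.2514 = 1.27564
log2(1.27564) = 0.3512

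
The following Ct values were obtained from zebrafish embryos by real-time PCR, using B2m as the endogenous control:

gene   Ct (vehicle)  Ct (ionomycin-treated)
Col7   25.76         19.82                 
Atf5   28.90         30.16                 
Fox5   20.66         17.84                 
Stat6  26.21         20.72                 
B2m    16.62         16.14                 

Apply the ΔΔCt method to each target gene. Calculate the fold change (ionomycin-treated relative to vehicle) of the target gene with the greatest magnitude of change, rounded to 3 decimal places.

44.017

Col7: ΔΔCt = (19.82−16.14) − (25.76−16.62) = 3.68 − 9.14 = -5.46; fold change = 2^5.46 = 44.017
Atf5: ΔΔCt = (30.16−16.14) − (28.90−16.62) = 14.02 − 12.28 = 1.74; fold change = 2^-1.74 = 0.299
Fox5: ΔΔCt = (17.84−16.14) − (20.66−16.62) = 1.70 − 4.04 = -2.34; fold change = 2^2.34 = 5.063
Stat6: ΔΔCt = (20.72−16.14) − (26.21−16.62) = 4.58 − 9.59 = -5.01; fold change = 2^5.01 = 32.223
Col7 has the largest |ΔΔCt| = 5.46.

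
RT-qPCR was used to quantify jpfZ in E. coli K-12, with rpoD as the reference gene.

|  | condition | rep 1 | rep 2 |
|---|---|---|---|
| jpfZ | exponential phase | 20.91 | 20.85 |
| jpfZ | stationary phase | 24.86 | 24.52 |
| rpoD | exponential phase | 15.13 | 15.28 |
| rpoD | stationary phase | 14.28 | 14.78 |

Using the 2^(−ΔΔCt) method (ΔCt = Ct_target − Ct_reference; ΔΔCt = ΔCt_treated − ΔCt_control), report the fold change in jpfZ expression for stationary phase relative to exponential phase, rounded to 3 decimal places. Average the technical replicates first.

Mean Ct: jpfZ exponential phase 20.880; jpfZ stationary phase 24.690; rpoD exponential phase 15.205; rpoD stationary phase 14.530
ΔCt(exponential phase) = 20.880 − 15.205 = 5.675
ΔCt(stationary phase) = 24.690 − 14.530 = 10.160
ΔΔCt = 10.160 − 5.675 = 4.485
Fold change = 2^(−4.485) = 0.0447

0.045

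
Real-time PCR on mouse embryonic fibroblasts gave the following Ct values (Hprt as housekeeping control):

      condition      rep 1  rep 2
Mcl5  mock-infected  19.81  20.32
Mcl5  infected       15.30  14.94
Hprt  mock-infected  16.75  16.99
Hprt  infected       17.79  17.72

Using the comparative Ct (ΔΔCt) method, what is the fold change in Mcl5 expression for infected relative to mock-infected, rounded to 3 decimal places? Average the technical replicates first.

Mean Ct: Mcl5 mock-infected 20.065; Mcl5 infected 15.120; Hprt mock-infected 16.870; Hprt infected 17.755
ΔCt(mock-infected) = 20.065 − 16.870 = 3.195
ΔCt(infected) = 15.120 − 17.755 = -2.635
ΔΔCt = -2.635 − 3.195 = -5.830
Fold change = 2^(−(-5.830)) = 2^5.830 = 56.8859

56.886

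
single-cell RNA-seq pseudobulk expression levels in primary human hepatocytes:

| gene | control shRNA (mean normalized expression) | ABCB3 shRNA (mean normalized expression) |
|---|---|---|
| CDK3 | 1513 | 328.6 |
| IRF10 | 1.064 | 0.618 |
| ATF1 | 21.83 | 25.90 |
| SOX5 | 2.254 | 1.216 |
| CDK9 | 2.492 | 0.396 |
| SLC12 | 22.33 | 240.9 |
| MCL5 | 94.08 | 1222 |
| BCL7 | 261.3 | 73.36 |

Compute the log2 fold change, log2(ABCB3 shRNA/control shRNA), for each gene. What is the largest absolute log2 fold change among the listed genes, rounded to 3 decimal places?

log2(328.6/1513) = -2.203  (CDK3)
log2(0.618/1.064) = -0.784  (IRF10)
log2(25.90/21.83) = 0.247  (ATF1)
log2(1.216/2.254) = -0.890  (SOX5)
log2(0.396/2.492) = -2.654  (CDK9)
log2(240.9/22.33) = 3.431  (SLC12)
log2(1222/94.08) = 3.699  (MCL5)
log2(73.36/261.3) = -1.833  (BCL7)
The largest magnitude belongs to MCL5.

3.699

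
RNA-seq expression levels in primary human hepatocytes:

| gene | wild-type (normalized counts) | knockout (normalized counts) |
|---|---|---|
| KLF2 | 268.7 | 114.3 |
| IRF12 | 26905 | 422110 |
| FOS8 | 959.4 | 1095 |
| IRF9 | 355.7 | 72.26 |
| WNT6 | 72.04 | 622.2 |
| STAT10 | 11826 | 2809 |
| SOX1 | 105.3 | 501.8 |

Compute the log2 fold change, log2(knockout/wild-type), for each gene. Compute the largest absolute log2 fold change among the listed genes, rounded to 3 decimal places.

3.972

log2(114.3/268.7) = -1.233  (KLF2)
log2(422110/26905) = 3.972  (IRF12)
log2(1095/959.4) = 0.191  (FOS8)
log2(72.26/355.7) = -2.299  (IRF9)
log2(622.2/72.04) = 3.111  (WNT6)
log2(2809/11826) = -2.074  (STAT10)
log2(501.8/105.3) = 2.253  (SOX1)
The largest magnitude belongs to IRF12.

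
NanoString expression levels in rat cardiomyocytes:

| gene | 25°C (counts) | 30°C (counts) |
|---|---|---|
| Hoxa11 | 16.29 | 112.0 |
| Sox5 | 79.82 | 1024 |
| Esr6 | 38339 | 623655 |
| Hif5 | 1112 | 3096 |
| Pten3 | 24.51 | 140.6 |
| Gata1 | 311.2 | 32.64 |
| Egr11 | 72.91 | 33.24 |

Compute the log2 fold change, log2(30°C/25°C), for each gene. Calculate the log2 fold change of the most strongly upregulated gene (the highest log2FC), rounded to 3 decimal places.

log2(112.0/16.29) = 2.781  (Hoxa11)
log2(1024/79.82) = 3.681  (Sox5)
log2(623655/38339) = 4.024  (Esr6)
log2(3096/1112) = 1.477  (Hif5)
log2(140.6/24.51) = 2.520  (Pten3)
log2(32.64/311.2) = -3.253  (Gata1)
log2(33.24/72.91) = -1.133  (Egr11)
Esr6 is most strongly upregulated.

4.024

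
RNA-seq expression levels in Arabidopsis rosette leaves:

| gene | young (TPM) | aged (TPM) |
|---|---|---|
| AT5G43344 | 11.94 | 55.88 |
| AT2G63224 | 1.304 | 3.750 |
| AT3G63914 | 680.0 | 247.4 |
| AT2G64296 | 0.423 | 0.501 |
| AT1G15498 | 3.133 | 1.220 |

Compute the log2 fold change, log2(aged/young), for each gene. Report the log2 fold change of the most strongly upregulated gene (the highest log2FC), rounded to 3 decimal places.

2.227

log2(55.88/11.94) = 2.227  (AT5G43344)
log2(3.750/1.304) = 1.524  (AT2G63224)
log2(247.4/680.0) = -1.459  (AT3G63914)
log2(0.501/0.423) = 0.244  (AT2G64296)
log2(1.220/3.133) = -1.361  (AT1G15498)
AT5G43344 is most strongly upregulated.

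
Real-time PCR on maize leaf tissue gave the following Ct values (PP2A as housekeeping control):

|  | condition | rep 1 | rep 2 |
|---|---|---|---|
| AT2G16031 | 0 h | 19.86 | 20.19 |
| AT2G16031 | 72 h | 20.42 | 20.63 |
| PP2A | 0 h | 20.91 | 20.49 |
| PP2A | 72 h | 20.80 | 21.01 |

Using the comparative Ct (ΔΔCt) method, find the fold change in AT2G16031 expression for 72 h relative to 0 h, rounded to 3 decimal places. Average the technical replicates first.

Mean Ct: AT2G16031 0 h 20.025; AT2G16031 72 h 20.525; PP2A 0 h 20.700; PP2A 72 h 20.905
ΔCt(0 h) = 20.025 − 20.700 = -0.675
ΔCt(72 h) = 20.525 − 20.905 = -0.380
ΔΔCt = -0.380 − (-0.675) = 0.295
Fold change = 2^(−0.295) = 0.8151

0.815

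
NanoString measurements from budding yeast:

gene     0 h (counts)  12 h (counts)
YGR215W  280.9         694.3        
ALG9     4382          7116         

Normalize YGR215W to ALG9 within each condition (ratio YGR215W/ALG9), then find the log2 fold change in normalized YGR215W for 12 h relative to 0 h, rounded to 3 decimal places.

0.606

YGR215W/ALG9 (0 h) = 280.9 / 4382 = 0.064103
YGR215W/ALG9 (12 h) = 694.3 / 7116 = 0.097569
Fold change = 0.097569 / 0.064103 = 1.5221
log2(1.5221) = 0.6060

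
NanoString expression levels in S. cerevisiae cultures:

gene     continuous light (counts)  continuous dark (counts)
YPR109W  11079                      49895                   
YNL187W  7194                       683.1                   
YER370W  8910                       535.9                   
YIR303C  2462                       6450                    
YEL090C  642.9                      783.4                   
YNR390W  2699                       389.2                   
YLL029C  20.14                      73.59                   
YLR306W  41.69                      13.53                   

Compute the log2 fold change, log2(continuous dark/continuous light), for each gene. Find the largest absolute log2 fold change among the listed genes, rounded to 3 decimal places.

log2(49895/11079) = 2.171  (YPR109W)
log2(683.1/7194) = -3.397  (YNL187W)
log2(535.9/8910) = -4.055  (YER370W)
log2(6450/2462) = 1.389  (YIR303C)
log2(783.4/642.9) = 0.285  (YEL090C)
log2(389.2/2699) = -2.794  (YNR390W)
log2(73.59/20.14) = 1.869  (YLL029C)
log2(13.53/41.69) = -1.624  (YLR306W)
The largest magnitude belongs to YER370W.

4.055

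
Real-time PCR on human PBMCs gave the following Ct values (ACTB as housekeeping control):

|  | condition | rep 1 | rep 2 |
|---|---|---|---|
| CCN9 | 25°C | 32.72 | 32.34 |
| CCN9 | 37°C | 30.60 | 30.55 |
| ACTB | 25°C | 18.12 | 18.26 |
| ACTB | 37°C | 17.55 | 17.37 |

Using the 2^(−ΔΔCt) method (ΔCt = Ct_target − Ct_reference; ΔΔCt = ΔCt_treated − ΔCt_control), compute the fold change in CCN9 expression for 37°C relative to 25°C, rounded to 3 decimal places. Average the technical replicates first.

2.338

Mean Ct: CCN9 25°C 32.530; CCN9 37°C 30.575; ACTB 25°C 18.190; ACTB 37°C 17.460
ΔCt(25°C) = 32.530 − 18.190 = 14.340
ΔCt(37°C) = 30.575 − 17.460 = 13.115
ΔΔCt = 13.115 − 14.340 = -1.225
Fold change = 2^(−(-1.225)) = 2^1.225 = 2.3376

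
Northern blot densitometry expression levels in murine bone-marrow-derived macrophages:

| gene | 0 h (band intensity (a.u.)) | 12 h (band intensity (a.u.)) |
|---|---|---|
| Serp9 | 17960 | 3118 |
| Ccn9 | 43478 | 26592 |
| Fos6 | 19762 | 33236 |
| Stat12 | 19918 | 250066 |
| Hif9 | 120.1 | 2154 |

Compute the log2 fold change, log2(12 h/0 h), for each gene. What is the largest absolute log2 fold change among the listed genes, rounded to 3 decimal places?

log2(3118/17960) = -2.526  (Serp9)
log2(26592/43478) = -0.709  (Ccn9)
log2(33236/19762) = 0.750  (Fos6)
log2(250066/19918) = 3.650  (Stat12)
log2(2154/120.1) = 4.165  (Hif9)
The largest magnitude belongs to Hif9.

4.165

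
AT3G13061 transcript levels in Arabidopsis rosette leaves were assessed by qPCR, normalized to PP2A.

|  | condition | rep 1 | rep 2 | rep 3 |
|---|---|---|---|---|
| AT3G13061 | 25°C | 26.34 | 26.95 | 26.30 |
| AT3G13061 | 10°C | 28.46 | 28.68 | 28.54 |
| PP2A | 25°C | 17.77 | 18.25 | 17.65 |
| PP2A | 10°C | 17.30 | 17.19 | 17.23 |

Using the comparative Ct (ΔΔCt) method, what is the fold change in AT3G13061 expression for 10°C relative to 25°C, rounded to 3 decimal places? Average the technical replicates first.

Mean Ct: AT3G13061 25°C 26.530; AT3G13061 10°C 28.560; PP2A 25°C 17.890; PP2A 10°C 17.240
ΔCt(25°C) = 26.530 − 17.890 = 8.640
ΔCt(10°C) = 28.560 − 17.240 = 11.320
ΔΔCt = 11.320 − 8.640 = 2.680
Fold change = 2^(−2.680) = 0.1560

0.156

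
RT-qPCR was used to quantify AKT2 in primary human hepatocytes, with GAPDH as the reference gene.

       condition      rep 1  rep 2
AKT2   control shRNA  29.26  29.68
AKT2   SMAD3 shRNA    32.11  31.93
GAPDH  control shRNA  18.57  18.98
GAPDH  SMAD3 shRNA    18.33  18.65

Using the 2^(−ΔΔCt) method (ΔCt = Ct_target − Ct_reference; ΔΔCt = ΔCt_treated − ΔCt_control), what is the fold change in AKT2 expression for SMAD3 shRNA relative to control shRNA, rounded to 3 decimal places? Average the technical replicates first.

0.140

Mean Ct: AKT2 control shRNA 29.470; AKT2 SMAD3 shRNA 32.020; GAPDH control shRNA 18.775; GAPDH SMAD3 shRNA 18.490
ΔCt(control shRNA) = 29.470 − 18.775 = 10.695
ΔCt(SMAD3 shRNA) = 32.020 − 18.490 = 13.530
ΔΔCt = 13.530 − 10.695 = 2.835
Fold change = 2^(−2.835) = 0.1401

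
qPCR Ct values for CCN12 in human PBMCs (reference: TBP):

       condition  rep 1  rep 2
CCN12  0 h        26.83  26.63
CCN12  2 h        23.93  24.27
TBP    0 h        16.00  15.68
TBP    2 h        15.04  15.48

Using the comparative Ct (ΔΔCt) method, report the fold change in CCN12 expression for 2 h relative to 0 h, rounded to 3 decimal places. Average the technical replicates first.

Mean Ct: CCN12 0 h 26.730; CCN12 2 h 24.100; TBP 0 h 15.840; TBP 2 h 15.260
ΔCt(0 h) = 26.730 − 15.840 = 10.890
ΔCt(2 h) = 24.100 − 15.260 = 8.840
ΔΔCt = 8.840 − 10.890 = -2.050
Fold change = 2^(−(-2.050)) = 2^2.050 = 4.1411

4.141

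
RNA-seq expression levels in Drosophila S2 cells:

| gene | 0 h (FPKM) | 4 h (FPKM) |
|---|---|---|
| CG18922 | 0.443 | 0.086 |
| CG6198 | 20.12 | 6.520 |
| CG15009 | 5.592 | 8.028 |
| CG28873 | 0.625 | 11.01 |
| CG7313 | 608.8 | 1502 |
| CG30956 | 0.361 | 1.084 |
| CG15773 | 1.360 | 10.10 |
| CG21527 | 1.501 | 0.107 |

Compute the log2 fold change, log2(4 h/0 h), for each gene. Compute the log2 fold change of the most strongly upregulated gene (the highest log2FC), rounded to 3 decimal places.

log2(0.086/0.443) = -2.365  (CG18922)
log2(6.520/20.12) = -1.626  (CG6198)
log2(8.028/5.592) = 0.522  (CG15009)
log2(11.01/0.625) = 4.139  (CG28873)
log2(1502/608.8) = 1.303  (CG7313)
log2(1.084/0.361) = 1.586  (CG30956)
log2(10.10/1.360) = 2.893  (CG15773)
log2(0.107/1.501) = -3.810  (CG21527)
CG28873 is most strongly upregulated.

4.139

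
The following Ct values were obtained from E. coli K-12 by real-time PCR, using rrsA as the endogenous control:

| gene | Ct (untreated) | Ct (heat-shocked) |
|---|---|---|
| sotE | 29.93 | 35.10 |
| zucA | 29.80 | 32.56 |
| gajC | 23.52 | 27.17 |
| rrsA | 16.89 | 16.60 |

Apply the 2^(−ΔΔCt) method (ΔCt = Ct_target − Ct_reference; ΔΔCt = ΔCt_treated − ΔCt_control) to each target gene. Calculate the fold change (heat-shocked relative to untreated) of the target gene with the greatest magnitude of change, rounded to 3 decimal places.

0.023

sotE: ΔΔCt = (35.10−16.60) − (29.93−16.89) = 18.50 − 13.04 = 5.46; fold change = 2^-5.46 = 0.023
zucA: ΔΔCt = (32.56−16.60) − (29.80−16.89) = 15.96 − 12.91 = 3.05; fold change = 2^-3.05 = 0.121
gajC: ΔΔCt = (27.17−16.60) − (23.52−16.89) = 10.57 − 6.63 = 3.94; fold change = 2^-3.94 = 0.065
sotE has the largest |ΔΔCt| = 5.46.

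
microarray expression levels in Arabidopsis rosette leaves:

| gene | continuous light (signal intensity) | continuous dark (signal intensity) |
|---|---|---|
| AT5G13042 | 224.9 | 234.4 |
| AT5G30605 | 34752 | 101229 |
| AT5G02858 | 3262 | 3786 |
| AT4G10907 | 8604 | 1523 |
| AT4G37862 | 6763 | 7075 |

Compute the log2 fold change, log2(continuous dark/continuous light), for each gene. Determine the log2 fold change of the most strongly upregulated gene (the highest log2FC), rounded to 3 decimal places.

log2(234.4/224.9) = 0.060  (AT5G13042)
log2(101229/34752) = 1.542  (AT5G30605)
log2(3786/3262) = 0.215  (AT5G02858)
log2(1523/8604) = -2.498  (AT4G10907)
log2(7075/6763) = 0.065  (AT4G37862)
AT5G30605 is most strongly upregulated.

1.542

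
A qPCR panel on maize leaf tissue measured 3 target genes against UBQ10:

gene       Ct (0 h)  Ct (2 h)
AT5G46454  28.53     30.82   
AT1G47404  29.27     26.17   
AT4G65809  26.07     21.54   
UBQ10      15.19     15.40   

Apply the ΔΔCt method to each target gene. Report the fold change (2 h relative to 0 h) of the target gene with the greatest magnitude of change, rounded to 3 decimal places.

26.723

AT5G46454: ΔΔCt = (30.82−15.40) − (28.53−15.19) = 15.42 − 13.34 = 2.08; fold change = 2^-2.08 = 0.237
AT1G47404: ΔΔCt = (26.17−15.40) − (29.27−15.19) = 10.77 − 14.08 = -3.31; fold change = 2^3.31 = 9.918
AT4G65809: ΔΔCt = (21.54−15.40) − (26.07−15.19) = 6.14 − 10.88 = -4.74; fold change = 2^4.74 = 26.723
AT4G65809 has the largest |ΔΔCt| = 4.74.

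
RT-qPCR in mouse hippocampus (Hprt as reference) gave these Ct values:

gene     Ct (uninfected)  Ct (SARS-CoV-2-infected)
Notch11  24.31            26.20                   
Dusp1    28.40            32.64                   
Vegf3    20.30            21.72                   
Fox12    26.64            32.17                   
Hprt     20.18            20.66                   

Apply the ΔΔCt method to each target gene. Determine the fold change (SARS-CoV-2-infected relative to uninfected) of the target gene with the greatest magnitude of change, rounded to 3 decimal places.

0.030

Notch11: ΔΔCt = (26.20−20.66) − (24.31−20.18) = 5.54 − 4.13 = 1.41; fold change = 2^-1.41 = 0.376
Dusp1: ΔΔCt = (32.64−20.66) − (28.40−20.18) = 11.98 − 8.22 = 3.76; fold change = 2^-3.76 = 0.074
Vegf3: ΔΔCt = (21.72−20.66) − (20.30−20.18) = 1.06 − 0.12 = 0.94; fold change = 2^-0.94 = 0.521
Fox12: ΔΔCt = (32.17−20.66) − (26.64−20.18) = 11.51 − 6.46 = 5.05; fold change = 2^-5.05 = 0.030
Fox12 has the largest |ΔΔCt| = 5.05.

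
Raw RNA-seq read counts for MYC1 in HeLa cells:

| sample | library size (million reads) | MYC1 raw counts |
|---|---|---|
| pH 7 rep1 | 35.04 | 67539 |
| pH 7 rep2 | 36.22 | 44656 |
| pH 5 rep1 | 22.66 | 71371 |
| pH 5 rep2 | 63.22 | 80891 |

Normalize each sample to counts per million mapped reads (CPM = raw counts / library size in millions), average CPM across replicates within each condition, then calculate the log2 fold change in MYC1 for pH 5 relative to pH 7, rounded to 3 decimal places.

CPM(pH 7 rep1) = 67539 / 35.04 = 1927.4829
CPM(pH 7 rep2) = 44656 / 36.22 = 1232.9100
CPM(pH 5 rep1) = 71371 / 22.66 = 3149.6470
CPM(pH 5 rep2) = 80891 / 63.22 = 1279.5160
mean CPM(pH 7) = 1580.1964; mean CPM(pH 5) = 2214.5815
Fold change = 2214.5815 / 1580.1964 = 1.40146
log2(1.40146) = 0.4869

0.487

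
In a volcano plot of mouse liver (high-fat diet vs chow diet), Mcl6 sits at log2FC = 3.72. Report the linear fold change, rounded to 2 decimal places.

Fold change = 2^(3.72) = 13.177

13.18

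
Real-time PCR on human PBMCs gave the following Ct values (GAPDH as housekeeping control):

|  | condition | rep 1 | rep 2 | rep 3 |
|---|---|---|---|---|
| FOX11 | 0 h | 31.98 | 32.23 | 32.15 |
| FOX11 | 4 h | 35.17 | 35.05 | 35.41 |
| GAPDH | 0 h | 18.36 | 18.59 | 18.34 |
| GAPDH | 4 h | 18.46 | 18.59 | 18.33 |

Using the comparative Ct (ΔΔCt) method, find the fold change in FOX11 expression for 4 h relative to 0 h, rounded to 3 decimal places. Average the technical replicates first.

0.120

Mean Ct: FOX11 0 h 32.120; FOX11 4 h 35.210; GAPDH 0 h 18.430; GAPDH 4 h 18.460
ΔCt(0 h) = 32.120 − 18.430 = 13.690
ΔCt(4 h) = 35.210 − 18.460 = 16.750
ΔΔCt = 16.750 − 13.690 = 3.060
Fold change = 2^(−3.060) = 0.1199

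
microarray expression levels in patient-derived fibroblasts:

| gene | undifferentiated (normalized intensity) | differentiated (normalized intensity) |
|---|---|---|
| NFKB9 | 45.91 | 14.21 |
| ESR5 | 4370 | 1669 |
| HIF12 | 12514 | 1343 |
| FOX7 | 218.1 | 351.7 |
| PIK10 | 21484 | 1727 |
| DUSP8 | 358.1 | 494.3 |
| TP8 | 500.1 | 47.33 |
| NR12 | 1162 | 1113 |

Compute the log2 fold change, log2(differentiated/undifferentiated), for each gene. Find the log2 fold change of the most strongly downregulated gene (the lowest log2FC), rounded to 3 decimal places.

-3.637

log2(14.21/45.91) = -1.692  (NFKB9)
log2(1669/4370) = -1.389  (ESR5)
log2(1343/12514) = -3.220  (HIF12)
log2(351.7/218.1) = 0.689  (FOX7)
log2(1727/21484) = -3.637  (PIK10)
log2(494.3/358.1) = 0.465  (DUSP8)
log2(47.33/500.1) = -3.401  (TP8)
log2(1113/1162) = -0.062  (NR12)
PIK10 is most strongly downregulated.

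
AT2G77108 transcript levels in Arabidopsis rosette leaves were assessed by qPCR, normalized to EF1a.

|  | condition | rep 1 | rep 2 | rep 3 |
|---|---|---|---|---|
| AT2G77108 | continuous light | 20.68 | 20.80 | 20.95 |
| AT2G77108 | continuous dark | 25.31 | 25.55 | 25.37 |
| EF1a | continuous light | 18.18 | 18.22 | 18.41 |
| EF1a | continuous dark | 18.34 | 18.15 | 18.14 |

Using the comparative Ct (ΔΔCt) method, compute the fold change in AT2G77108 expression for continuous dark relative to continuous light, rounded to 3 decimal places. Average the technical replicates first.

0.040

Mean Ct: AT2G77108 continuous light 20.810; AT2G77108 continuous dark 25.410; EF1a continuous light 18.270; EF1a continuous dark 18.210
ΔCt(continuous light) = 20.810 − 18.270 = 2.540
ΔCt(continuous dark) = 25.410 − 18.210 = 7.200
ΔΔCt = 7.200 − 2.540 = 4.660
Fold change = 2^(−4.660) = 0.0396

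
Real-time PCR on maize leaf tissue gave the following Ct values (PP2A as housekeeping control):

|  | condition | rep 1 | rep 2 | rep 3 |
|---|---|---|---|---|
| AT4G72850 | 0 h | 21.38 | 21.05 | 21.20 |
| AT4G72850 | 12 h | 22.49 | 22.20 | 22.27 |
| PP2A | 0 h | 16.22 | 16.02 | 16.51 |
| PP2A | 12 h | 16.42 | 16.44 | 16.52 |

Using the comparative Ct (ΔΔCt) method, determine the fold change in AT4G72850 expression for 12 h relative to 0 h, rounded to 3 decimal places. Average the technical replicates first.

Mean Ct: AT4G72850 0 h 21.210; AT4G72850 12 h 22.320; PP2A 0 h 16.250; PP2A 12 h 16.460
ΔCt(0 h) = 21.210 − 16.250 = 4.960
ΔCt(12 h) = 22.320 − 16.460 = 5.860
ΔΔCt = 5.860 − 4.960 = 0.900
Fold change = 2^(−0.900) = 0.5359

0.536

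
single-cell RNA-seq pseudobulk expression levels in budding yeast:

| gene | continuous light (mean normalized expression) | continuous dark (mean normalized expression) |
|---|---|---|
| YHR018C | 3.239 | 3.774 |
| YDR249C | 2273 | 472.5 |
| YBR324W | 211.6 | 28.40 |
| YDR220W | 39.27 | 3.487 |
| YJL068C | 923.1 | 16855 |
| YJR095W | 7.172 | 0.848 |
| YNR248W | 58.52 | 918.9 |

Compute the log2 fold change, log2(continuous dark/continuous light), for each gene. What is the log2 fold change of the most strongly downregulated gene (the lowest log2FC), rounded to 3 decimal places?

-3.493

log2(3.774/3.239) = 0.221  (YHR018C)
log2(472.5/2273) = -2.266  (YDR249C)
log2(28.40/211.6) = -2.897  (YBR324W)
log2(3.487/39.27) = -3.493  (YDR220W)
log2(16855/923.1) = 4.191  (YJL068C)
log2(0.848/7.172) = -3.080  (YJR095W)
log2(918.9/58.52) = 3.973  (YNR248W)
YDR220W is most strongly downregulated.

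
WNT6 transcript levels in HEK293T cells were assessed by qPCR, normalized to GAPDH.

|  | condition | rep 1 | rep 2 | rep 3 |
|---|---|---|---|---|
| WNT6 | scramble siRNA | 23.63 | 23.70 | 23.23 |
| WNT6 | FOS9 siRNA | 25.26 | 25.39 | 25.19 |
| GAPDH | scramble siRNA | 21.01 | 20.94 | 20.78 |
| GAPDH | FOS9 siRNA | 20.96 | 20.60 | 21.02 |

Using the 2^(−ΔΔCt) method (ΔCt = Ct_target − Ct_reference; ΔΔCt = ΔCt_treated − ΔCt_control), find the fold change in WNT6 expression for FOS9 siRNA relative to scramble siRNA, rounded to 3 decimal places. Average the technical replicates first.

Mean Ct: WNT6 scramble siRNA 23.520; WNT6 FOS9 siRNA 25.280; GAPDH scramble siRNA 20.910; GAPDH FOS9 siRNA 20.860
ΔCt(scramble siRNA) = 23.520 − 20.910 = 2.610
ΔCt(FOS9 siRNA) = 25.280 − 20.860 = 4.420
ΔΔCt = 4.420 − 2.610 = 1.810
Fold change = 2^(−1.810) = 0.2852

0.285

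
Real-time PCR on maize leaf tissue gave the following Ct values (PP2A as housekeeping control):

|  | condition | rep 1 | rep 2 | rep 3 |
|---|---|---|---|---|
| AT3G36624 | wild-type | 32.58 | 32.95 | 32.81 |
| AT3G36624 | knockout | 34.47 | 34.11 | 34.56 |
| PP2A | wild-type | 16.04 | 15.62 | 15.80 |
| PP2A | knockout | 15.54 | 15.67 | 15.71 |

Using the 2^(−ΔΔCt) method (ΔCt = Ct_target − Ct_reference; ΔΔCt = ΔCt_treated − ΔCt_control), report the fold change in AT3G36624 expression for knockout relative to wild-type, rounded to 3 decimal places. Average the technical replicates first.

Mean Ct: AT3G36624 wild-type 32.780; AT3G36624 knockout 34.380; PP2A wild-type 15.820; PP2A knockout 15.640
ΔCt(wild-type) = 32.780 − 15.820 = 16.960
ΔCt(knockout) = 34.380 − 15.640 = 18.740
ΔΔCt = 18.740 − 16.960 = 1.780
Fold change = 2^(−1.780) = 0.2912

0.291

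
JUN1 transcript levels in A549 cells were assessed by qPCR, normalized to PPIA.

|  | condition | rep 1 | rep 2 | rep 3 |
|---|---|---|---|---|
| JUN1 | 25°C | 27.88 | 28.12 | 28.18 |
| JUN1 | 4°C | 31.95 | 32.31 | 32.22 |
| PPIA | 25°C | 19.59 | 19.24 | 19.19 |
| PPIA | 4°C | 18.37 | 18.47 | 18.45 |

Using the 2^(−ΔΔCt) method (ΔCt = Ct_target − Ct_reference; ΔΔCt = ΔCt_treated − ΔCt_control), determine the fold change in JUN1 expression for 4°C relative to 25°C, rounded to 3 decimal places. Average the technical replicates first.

0.031

Mean Ct: JUN1 25°C 28.060; JUN1 4°C 32.160; PPIA 25°C 19.340; PPIA 4°C 18.430
ΔCt(25°C) = 28.060 − 19.340 = 8.720
ΔCt(4°C) = 32.160 − 18.430 = 13.730
ΔΔCt = 13.730 − 8.720 = 5.010
Fold change = 2^(−5.010) = 0.0310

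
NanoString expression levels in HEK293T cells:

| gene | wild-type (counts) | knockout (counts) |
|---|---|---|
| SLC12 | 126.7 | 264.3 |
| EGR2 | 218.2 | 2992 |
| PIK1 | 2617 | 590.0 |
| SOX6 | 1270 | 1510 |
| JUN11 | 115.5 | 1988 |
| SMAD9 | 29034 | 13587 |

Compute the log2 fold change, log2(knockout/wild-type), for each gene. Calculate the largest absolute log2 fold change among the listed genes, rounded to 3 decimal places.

4.105

log2(264.3/126.7) = 1.061  (SLC12)
log2(2992/218.2) = 3.777  (EGR2)
log2(590.0/2617) = -2.149  (PIK1)
log2(1510/1270) = 0.250  (SOX6)
log2(1988/115.5) = 4.105  (JUN11)
log2(13587/29034) = -1.096  (SMAD9)
The largest magnitude belongs to JUN11.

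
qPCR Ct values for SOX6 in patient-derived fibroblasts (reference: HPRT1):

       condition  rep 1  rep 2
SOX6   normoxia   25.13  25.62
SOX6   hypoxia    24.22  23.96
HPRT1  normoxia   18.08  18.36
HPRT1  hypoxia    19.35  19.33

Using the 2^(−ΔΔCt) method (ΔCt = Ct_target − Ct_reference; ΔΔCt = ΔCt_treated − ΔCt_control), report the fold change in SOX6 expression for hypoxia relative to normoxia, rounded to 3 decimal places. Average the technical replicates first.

Mean Ct: SOX6 normoxia 25.375; SOX6 hypoxia 24.090; HPRT1 normoxia 18.220; HPRT1 hypoxia 19.340
ΔCt(normoxia) = 25.375 − 18.220 = 7.155
ΔCt(hypoxia) = 24.090 − 19.340 = 4.750
ΔΔCt = 4.750 − 7.155 = -2.405
Fold change = 2^(−(-2.405)) = 2^2.405 = 5.2964

5.296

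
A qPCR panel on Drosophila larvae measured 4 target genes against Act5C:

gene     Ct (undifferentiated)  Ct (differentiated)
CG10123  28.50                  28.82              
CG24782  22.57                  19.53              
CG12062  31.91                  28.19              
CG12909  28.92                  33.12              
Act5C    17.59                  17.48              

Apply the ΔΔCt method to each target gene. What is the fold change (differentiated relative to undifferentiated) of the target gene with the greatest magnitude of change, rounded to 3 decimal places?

CG10123: ΔΔCt = (28.82−17.48) − (28.50−17.59) = 11.34 − 10.91 = 0.43; fold change = 2^-0.43 = 0.742
CG24782: ΔΔCt = (19.53−17.48) − (22.57−17.59) = 2.05 − 4.98 = -2.93; fold change = 2^2.93 = 7.621
CG12062: ΔΔCt = (28.19−17.48) − (31.91−17.59) = 10.71 − 14.32 = -3.61; fold change = 2^3.61 = 12.210
CG12909: ΔΔCt = (33.12−17.48) − (28.92−17.59) = 15.64 − 11.33 = 4.31; fold change = 2^-4.31 = 0.050
CG12909 has the largest |ΔΔCt| = 4.31.

0.050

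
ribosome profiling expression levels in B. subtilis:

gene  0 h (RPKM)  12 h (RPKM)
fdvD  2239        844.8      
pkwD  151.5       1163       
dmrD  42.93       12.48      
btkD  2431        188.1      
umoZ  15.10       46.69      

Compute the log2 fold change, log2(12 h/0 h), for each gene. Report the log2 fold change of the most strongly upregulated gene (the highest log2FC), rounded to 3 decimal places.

log2(844.8/2239) = -1.406  (fdvD)
log2(1163/151.5) = 2.940  (pkwD)
log2(12.48/42.93) = -1.782  (dmrD)
log2(188.1/2431) = -3.692  (btkD)
log2(46.69/15.10) = 1.629  (umoZ)
pkwD is most strongly upregulated.

2.940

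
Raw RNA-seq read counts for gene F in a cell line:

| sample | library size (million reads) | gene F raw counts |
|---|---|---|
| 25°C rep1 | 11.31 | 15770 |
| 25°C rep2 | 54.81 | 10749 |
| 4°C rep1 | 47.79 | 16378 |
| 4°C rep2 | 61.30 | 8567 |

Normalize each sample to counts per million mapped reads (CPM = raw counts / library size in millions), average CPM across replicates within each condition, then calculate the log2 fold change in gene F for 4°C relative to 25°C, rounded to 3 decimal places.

-1.721

CPM(25°C rep1) = 15770 / 11.31 = 1394.3413
CPM(25°C rep2) = 10749 / 54.81 = 196.1138
CPM(4°C rep1) = 16378 / 47.79 = 342.7077
CPM(4°C rep2) = 8567 / 61.30 = 139.7553
mean CPM(25°C) = 795.2276; mean CPM(4°C) = 241.2315
Fold change = 241.2315 / 795.2276 = 0.30335
log2(0.30335) = -1.7209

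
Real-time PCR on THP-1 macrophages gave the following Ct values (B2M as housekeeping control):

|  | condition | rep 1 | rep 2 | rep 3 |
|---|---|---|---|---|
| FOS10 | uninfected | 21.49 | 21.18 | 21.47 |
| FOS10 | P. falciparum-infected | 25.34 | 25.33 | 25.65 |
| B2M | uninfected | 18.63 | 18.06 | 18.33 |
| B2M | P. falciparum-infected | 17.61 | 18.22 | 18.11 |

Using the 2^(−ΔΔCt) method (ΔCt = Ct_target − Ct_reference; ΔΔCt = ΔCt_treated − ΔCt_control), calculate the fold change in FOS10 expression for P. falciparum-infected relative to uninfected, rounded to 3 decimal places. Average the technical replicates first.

Mean Ct: FOS10 uninfected 21.380; FOS10 P. falciparum-infected 25.440; B2M uninfected 18.340; B2M P. falciparum-infected 17.980
ΔCt(uninfected) = 21.380 − 18.340 = 3.040
ΔCt(P. falciparum-infected) = 25.440 − 17.980 = 7.460
ΔΔCt = 7.460 − 3.040 = 4.420
Fold change = 2^(−4.420) = 0.0467

0.047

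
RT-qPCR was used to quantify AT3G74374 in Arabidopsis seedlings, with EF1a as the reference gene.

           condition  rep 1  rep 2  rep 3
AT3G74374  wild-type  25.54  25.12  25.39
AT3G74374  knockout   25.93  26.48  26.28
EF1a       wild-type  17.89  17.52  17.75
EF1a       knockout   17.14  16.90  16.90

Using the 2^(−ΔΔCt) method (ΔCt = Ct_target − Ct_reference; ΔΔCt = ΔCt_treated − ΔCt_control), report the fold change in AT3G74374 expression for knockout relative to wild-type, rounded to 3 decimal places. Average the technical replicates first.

0.325

Mean Ct: AT3G74374 wild-type 25.350; AT3G74374 knockout 26.230; EF1a wild-type 17.720; EF1a knockout 16.980
ΔCt(wild-type) = 25.350 − 17.720 = 7.630
ΔCt(knockout) = 26.230 − 16.980 = 9.250
ΔΔCt = 9.250 − 7.630 = 1.620
Fold change = 2^(−1.620) = 0.3253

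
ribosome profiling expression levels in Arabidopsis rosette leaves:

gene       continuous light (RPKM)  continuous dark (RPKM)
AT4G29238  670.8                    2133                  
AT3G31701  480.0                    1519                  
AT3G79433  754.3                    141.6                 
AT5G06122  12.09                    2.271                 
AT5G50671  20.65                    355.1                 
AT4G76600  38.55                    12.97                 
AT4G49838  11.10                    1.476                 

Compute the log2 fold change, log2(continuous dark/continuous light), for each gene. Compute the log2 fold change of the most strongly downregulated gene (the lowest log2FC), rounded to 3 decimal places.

-2.911

log2(2133/670.8) = 1.669  (AT4G29238)
log2(1519/480.0) = 1.662  (AT3G31701)
log2(141.6/754.3) = -2.413  (AT3G79433)
log2(2.271/12.09) = -2.412  (AT5G06122)
log2(355.1/20.65) = 4.104  (AT5G50671)
log2(12.97/38.55) = -1.572  (AT4G76600)
log2(1.476/11.10) = -2.911  (AT4G49838)
AT4G49838 is most strongly downregulated.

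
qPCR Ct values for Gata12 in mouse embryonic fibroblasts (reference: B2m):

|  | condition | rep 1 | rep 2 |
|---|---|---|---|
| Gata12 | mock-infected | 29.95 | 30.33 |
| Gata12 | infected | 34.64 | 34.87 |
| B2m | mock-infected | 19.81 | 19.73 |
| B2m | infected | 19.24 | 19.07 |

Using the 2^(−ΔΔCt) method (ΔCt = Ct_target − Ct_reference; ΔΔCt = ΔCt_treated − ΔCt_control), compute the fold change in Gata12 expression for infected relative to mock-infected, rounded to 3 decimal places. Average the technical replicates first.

0.027

Mean Ct: Gata12 mock-infected 30.140; Gata12 infected 34.755; B2m mock-infected 19.770; B2m infected 19.155
ΔCt(mock-infected) = 30.140 − 19.770 = 10.370
ΔCt(infected) = 34.755 − 19.155 = 15.600
ΔΔCt = 15.600 − 10.370 = 5.230
Fold change = 2^(−5.230) = 0.0266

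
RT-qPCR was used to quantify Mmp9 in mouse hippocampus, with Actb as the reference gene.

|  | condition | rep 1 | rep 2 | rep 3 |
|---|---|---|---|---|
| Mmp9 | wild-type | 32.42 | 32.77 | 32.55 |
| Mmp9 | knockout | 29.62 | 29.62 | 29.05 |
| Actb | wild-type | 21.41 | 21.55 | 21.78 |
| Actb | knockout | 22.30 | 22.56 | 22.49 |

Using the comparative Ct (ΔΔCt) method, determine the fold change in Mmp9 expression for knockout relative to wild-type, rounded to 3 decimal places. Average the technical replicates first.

Mean Ct: Mmp9 wild-type 32.580; Mmp9 knockout 29.430; Actb wild-type 21.580; Actb knockout 22.450
ΔCt(wild-type) = 32.580 − 21.580 = 11.000
ΔCt(knockout) = 29.430 − 22.450 = 6.980
ΔΔCt = 6.980 − 11.000 = -4.020
Fold change = 2^(−(-4.020)) = 2^4.020 = 16.2234

16.223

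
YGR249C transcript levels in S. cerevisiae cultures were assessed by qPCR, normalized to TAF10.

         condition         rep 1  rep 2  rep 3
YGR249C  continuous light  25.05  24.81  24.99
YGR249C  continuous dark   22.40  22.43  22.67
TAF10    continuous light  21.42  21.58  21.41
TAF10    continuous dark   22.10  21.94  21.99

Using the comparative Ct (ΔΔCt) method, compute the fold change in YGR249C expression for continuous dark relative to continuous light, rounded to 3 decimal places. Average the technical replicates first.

Mean Ct: YGR249C continuous light 24.950; YGR249C continuous dark 22.500; TAF10 continuous light 21.470; TAF10 continuous dark 22.010
ΔCt(continuous light) = 24.950 − 21.470 = 3.480
ΔCt(continuous dark) = 22.500 − 22.010 = 0.490
ΔΔCt = 0.490 − 3.480 = -2.990
Fold change = 2^(−(-2.990)) = 2^2.990 = 7.9447

7.945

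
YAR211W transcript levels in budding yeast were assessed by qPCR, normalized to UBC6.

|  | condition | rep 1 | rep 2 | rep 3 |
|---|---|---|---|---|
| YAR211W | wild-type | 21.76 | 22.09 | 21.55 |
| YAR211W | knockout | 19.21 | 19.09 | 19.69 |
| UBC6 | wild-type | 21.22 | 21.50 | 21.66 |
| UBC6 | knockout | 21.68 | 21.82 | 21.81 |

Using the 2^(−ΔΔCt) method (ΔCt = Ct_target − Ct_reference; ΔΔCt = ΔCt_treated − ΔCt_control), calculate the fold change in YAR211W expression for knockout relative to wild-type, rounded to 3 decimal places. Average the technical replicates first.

6.869

Mean Ct: YAR211W wild-type 21.800; YAR211W knockout 19.330; UBC6 wild-type 21.460; UBC6 knockout 21.770
ΔCt(wild-type) = 21.800 − 21.460 = 0.340
ΔCt(knockout) = 19.330 − 21.770 = -2.440
ΔΔCt = -2.440 − 0.340 = -2.780
Fold change = 2^(−(-2.780)) = 2^2.780 = 6.8685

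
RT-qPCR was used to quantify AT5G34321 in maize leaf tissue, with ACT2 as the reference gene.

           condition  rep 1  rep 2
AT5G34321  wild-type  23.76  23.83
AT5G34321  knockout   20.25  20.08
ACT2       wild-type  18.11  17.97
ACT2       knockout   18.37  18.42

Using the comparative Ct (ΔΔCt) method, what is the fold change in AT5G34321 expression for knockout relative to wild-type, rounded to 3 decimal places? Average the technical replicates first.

15.835

Mean Ct: AT5G34321 wild-type 23.795; AT5G34321 knockout 20.165; ACT2 wild-type 18.040; ACT2 knockout 18.395
ΔCt(wild-type) = 23.795 − 18.040 = 5.755
ΔCt(knockout) = 20.165 − 18.395 = 1.770
ΔΔCt = 1.770 − 5.755 = -3.985
Fold change = 2^(−(-3.985)) = 2^3.985 = 15.8345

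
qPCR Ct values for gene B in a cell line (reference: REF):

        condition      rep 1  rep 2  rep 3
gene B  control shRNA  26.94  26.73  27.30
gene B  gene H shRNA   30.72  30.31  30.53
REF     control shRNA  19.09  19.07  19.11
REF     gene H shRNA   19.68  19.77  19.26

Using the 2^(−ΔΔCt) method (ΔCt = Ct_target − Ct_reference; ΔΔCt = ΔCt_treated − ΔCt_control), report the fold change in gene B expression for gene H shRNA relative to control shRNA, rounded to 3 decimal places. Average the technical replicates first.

0.121

Mean Ct: gene B control shRNA 26.990; gene B gene H shRNA 30.520; REF control shRNA 19.090; REF gene H shRNA 19.570
ΔCt(control shRNA) = 26.990 − 19.090 = 7.900
ΔCt(gene H shRNA) = 30.520 − 19.570 = 10.950
ΔΔCt = 10.950 − 7.900 = 3.050
Fold change = 2^(−3.050) = 0.1207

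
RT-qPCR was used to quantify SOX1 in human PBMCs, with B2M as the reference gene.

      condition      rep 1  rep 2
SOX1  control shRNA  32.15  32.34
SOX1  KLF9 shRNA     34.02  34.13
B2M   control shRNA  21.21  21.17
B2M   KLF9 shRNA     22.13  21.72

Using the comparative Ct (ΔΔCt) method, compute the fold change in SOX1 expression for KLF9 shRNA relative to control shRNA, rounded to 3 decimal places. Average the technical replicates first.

0.468

Mean Ct: SOX1 control shRNA 32.245; SOX1 KLF9 shRNA 34.075; B2M control shRNA 21.190; B2M KLF9 shRNA 21.925
ΔCt(control shRNA) = 32.245 − 21.190 = 11.055
ΔCt(KLF9 shRNA) = 34.075 − 21.925 = 12.150
ΔΔCt = 12.150 − 11.055 = 1.095
Fold change = 2^(−1.095) = 0.4681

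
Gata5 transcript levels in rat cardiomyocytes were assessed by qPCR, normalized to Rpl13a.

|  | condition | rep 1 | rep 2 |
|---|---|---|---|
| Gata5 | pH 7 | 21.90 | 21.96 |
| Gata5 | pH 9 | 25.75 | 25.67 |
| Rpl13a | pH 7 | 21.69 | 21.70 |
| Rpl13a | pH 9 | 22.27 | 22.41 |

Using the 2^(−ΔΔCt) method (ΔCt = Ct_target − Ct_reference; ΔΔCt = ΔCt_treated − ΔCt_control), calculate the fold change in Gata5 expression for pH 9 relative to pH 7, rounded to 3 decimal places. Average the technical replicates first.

0.114

Mean Ct: Gata5 pH 7 21.930; Gata5 pH 9 25.710; Rpl13a pH 7 21.695; Rpl13a pH 9 22.340
ΔCt(pH 7) = 21.930 − 21.695 = 0.235
ΔCt(pH 9) = 25.710 − 22.340 = 3.370
ΔΔCt = 3.370 − 0.235 = 3.135
Fold change = 2^(−3.135) = 0.1138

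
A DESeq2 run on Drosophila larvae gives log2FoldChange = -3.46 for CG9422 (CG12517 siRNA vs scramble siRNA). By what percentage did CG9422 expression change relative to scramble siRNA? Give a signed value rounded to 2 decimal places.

Fold change = 2^(-3.46) = 0.0909
Percent change = (FC − 1) × 100% = (0.0909 − 1) × 100 = -90.91%

-90.91%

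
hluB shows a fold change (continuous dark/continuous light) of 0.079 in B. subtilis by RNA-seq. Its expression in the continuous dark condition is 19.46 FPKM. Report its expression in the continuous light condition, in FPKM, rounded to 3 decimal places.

continuous light expression = 19.46 / 0.079 = 246.329

246.329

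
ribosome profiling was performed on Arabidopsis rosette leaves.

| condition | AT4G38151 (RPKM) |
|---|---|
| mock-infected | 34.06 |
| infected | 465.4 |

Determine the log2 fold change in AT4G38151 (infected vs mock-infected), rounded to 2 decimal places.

Fold change = 465.4 / 34.06 = 13.6641
log2(13.6641) = 3.772

3.77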